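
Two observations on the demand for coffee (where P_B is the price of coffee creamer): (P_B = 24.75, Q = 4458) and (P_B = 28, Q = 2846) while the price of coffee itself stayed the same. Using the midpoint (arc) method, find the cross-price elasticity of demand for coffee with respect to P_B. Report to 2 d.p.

ΔQ_A = 2846 − 4458 = -1612; ΔP_B = 28 − 24.75 = 3.25.
Midpoints: Q̄_A = 3652.0, P̄_B = 26.38.
ε = (ΔQ_A/Q̄_A)/(ΔP_B/P̄_B) = (-1612/3652.0)/(3.25/26.38) ≈ -3.58.

-3.58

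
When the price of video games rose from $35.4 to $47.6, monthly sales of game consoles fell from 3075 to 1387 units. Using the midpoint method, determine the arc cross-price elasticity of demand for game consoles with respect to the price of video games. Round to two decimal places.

-2.57

ΔQ_A = 1387 − 3075 = -1688; ΔP_B = 47.6 − 35.4 = 12.2.
Midpoints: Q̄_A = 2231.0, P̄_B = 41.50.
ε = (ΔQ_A/Q̄_A)/(ΔP_B/P̄_B) = (-1688/2231.0)/(12.2/41.50) ≈ -2.57.
ε < 0: game consoles and video games are complements.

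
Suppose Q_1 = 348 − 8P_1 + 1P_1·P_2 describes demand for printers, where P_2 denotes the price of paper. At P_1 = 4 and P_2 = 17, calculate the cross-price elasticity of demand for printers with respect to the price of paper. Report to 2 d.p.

At P_1 = 4 and P_2 = 17: Q_1 = 384.
∂Q_1/∂P_2 = 1P_1 = 1(4) = 4.0000.
ε = (∂Q_1/∂P_2)(P_2/Q_1) = 4.0000 × (17/384) ≈ 0.18.

0.18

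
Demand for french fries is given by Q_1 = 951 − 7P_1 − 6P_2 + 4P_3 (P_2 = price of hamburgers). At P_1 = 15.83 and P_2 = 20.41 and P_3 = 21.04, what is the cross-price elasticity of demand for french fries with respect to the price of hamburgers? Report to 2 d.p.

-0.15

At P_1 = 15.83 and P_2 = 20.41 and P_3 = 21.04: Q_1 = 801.89.
∂Q_1/∂P_2 = -6.
ε = (∂Q_1/∂P_2)(P_2/Q_1) = -6 × (20.41/801.89) ≈ -0.15.
Since ε < 0, french fries and hamburgers are complements.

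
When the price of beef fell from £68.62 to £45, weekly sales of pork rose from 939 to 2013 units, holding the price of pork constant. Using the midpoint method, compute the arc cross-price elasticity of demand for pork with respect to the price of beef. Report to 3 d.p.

ΔQ_A = 2013 − 939 = 1074; ΔP_B = 45 − 68.62 = -23.62.
Midpoints: Q̄_A = 1476.0, P̄_B = 56.81.
ε = (ΔQ_A/Q̄_A)/(ΔP_B/P̄_B) = (1074/1476.0)/(-23.62/56.81) ≈ -1.750.

-1.750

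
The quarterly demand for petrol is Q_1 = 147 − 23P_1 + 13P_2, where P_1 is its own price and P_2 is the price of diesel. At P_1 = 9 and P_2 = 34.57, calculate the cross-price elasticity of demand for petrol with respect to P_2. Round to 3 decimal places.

1.154

At P_1 = 9 and P_2 = 34.57: Q_1 = 389.41.
∂Q_1/∂P_2 = 13.
ε = (∂Q_1/∂P_2)(P_2/Q_1) = 13 × (34.57/389.41) ≈ 1.154.
Since ε > 0, petrol and diesel are substitutes.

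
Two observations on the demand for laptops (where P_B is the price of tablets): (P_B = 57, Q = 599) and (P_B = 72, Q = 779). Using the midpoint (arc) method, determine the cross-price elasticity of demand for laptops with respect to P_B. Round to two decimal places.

ΔQ_A = 779 − 599 = 180; ΔP_B = 72 − 57 = 15.
Midpoints: Q̄_A = 689.0, P̄_B = 64.50.
ε = (ΔQ_A/Q̄_A)/(ΔP_B/P̄_B) = (180/689.0)/(15/64.50) ≈ 1.12.

1.12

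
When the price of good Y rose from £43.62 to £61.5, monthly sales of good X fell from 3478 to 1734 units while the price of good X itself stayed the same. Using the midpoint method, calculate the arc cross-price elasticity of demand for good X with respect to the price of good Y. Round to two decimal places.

-1.97

ΔQ_X = 1734 − 3478 = -1744; ΔP_Y = 61.5 − 43.62 = 17.88.
Midpoints: Q̄_X = 2606.0, P̄_Y = 52.56.
ε = (ΔQ_X/Q̄_X)/(ΔP_Y/P̄_Y) = (-1744/2606.0)/(17.88/52.56) ≈ -1.97.
ε < 0: good X and good Y are complements.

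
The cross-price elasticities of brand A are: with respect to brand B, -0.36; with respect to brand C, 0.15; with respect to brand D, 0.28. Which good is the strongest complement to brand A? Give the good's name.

brand B

Complements have ε < 0. The most negative value is -0.36 (brand B).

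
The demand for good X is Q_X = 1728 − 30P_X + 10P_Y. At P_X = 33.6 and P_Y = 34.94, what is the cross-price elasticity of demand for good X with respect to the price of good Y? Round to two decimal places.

0.33

At P_X = 33.6 and P_Y = 34.94: Q_X = 1069.4.
∂Q_X/∂P_Y = 10.
ε = (∂Q_X/∂P_Y)(P_Y/Q_X) = 10 × (34.94/1069.4) ≈ 0.33.
Since ε > 0, good X and good Y are substitutes.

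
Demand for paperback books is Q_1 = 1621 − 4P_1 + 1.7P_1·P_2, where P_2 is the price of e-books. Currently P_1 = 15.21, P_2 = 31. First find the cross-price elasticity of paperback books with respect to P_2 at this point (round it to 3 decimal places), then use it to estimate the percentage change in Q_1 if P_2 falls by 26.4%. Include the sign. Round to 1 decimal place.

At P_1 = 15.21, P_2 = 31: Q_1 = 2361.727.
∂Q_1/∂P_2 = 1.7P_1 = 25.8570.
ε = (∂Q_1/∂P_2)(P_2/Q_1) = 25.8570 × 31/2361.727 ≈ 0.339.
%ΔQ_1 ≈ ε × %ΔP_2 = 0.339 × (-26.4%) = -8.9%.

-8.9%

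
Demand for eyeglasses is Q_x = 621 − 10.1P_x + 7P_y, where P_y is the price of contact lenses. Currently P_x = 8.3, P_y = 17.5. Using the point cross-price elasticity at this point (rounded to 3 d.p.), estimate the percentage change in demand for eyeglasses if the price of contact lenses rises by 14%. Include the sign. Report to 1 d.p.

At P_x = 8.3, P_y = 17.5: Q_x = 659.67.
∂Q_x/∂P_y = 7.
ε = (∂Q_x/∂P_y)(P_y/Q_x) = 7.0000 × 17.5/659.67 ≈ 0.186.
%ΔQ_x ≈ ε × %ΔP_y = 0.186 × (14%) = 2.6%.

2.6%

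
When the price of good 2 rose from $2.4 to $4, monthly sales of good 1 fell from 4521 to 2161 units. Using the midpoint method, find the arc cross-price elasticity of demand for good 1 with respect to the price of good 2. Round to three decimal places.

-1.413

ΔQ_1 = 2161 − 4521 = -2360; ΔP_2 = 4 − 2.4 = 1.6.
Midpoints: Q̄_1 = 3341.0, P̄_2 = 3.20.
ε = (ΔQ_1/Q̄_1)/(ΔP_2/P̄_2) = (-2360/3341.0)/(1.6/3.20) ≈ -1.413.
ε < 0: good 1 and good 2 are complements.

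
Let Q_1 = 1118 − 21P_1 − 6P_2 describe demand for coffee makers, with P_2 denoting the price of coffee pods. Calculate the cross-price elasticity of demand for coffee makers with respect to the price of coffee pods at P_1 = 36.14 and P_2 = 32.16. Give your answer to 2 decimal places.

At P_1 = 36.14 and P_2 = 32.16: Q_1 = 166.1.
∂Q_1/∂P_2 = -6.
ε = (∂Q_1/∂P_2)(P_2/Q_1) = -6 × (32.16/166.1) ≈ -1.16.
Since ε < 0, coffee makers and coffee pods are complements.

-1.16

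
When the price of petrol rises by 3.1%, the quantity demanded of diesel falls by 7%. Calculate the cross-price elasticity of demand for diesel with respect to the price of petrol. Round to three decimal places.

-2.258

ε = (%ΔQ of diesel) / (%ΔP of petrol) = (-7%) / (3.1%) ≈ -2.258.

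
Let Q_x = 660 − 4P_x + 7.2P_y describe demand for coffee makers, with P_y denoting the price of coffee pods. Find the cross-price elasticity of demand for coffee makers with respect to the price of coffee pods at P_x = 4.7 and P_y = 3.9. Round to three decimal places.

0.042

At P_x = 4.7 and P_y = 3.9: Q_x = 669.28.
∂Q_x/∂P_y = 7.2.
ε = (∂Q_x/∂P_y)(P_y/Q_x) = 7.2 × (3.9/669.28) ≈ 0.042.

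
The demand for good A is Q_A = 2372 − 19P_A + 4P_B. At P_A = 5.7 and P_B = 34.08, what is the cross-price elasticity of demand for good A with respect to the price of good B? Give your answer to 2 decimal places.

0.06

At P_A = 5.7 and P_B = 34.08: Q_A = 2400.02.
∂Q_A/∂P_B = 4.
ε = (∂Q_A/∂P_B)(P_B/Q_A) = 4 × (34.08/2400.02) ≈ 0.06.
Since ε > 0, good A and good B are substitutes.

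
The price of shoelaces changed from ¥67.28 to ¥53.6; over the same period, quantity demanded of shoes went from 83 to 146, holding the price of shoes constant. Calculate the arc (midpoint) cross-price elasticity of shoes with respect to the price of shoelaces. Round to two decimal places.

-2.43

ΔQ_A = 146 − 83 = 63; ΔP_B = 53.6 − 67.28 = -13.68.
Midpoints: Q̄_A = 114.5, P̄_B = 60.44.
ε = (ΔQ_A/Q̄_A)/(ΔP_B/P̄_B) = (63/114.5)/(-13.68/60.44) ≈ -2.43.
ε < 0: shoes and shoelaces are complements.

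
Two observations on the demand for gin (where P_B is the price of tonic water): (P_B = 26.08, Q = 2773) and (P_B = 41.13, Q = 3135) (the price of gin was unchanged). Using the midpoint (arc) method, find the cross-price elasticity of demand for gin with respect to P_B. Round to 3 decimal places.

0.274

ΔQ_A = 3135 − 2773 = 362; ΔP_B = 41.13 − 26.08 = 15.05.
Midpoints: Q̄_A = 2954.0, P̄_B = 33.61.
ε = (ΔQ_A/Q̄_A)/(ΔP_B/P̄_B) = (362/2954.0)/(15.05/33.61) ≈ 0.274.
ε > 0: gin and tonic water are substitutes.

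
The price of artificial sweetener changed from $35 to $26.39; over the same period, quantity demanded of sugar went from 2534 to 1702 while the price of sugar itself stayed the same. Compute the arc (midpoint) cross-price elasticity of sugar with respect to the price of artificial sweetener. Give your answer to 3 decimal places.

ΔQ_A = 1702 − 2534 = -832; ΔP_B = 26.39 − 35 = -8.61.
Midpoints: Q̄_A = 2118.0, P̄_B = 30.70.
ε = (ΔQ_A/Q̄_A)/(ΔP_B/P̄_B) = (-832/2118.0)/(-8.61/30.70) ≈ 1.400.
ε > 0: sugar and artificial sweetener are substitutes.

1.400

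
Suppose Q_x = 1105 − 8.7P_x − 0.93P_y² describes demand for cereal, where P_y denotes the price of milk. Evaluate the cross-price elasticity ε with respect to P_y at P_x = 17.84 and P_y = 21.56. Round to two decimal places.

At P_x = 17.84 and P_y = 21.56: Q_x = 517.497.
∂Q_x/∂P_y = -1.86P_y = -1.86(21.56) = -40.1016.
ε = (∂Q_x/∂P_y)(P_y/Q_x) = -40.1016 × (21.56/517.497) ≈ -1.67.
ε < 0: complements.

-1.67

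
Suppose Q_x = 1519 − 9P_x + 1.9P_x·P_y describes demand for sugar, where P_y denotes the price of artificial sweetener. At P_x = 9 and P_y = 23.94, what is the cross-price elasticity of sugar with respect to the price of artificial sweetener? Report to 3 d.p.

0.222

At P_x = 9 and P_y = 23.94: Q_x = 1847.374.
∂Q_x/∂P_y = 1.9P_x = 1.9(9) = 17.1000.
ε = (∂Q_x/∂P_y)(P_y/Q_x) = 17.1000 × (23.94/1847.374) ≈ 0.222.
ε > 0: substitutes.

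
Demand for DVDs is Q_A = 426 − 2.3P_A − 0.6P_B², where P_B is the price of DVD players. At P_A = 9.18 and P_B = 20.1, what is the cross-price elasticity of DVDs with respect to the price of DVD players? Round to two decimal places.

-2.98

At P_A = 9.18 and P_B = 20.1: Q_A = 162.48.
∂Q_A/∂P_B = -1.2P_B = -1.2(20.1) = -24.1200.
ε = (∂Q_A/∂P_B)(P_B/Q_A) = -24.1200 × (20.1/162.48) ≈ -2.98.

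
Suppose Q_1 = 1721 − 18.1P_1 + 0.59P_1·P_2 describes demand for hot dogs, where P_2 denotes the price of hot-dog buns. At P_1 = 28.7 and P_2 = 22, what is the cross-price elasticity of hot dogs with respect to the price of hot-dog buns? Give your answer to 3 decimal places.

0.237

At P_1 = 28.7 and P_2 = 22: Q_1 = 1574.056.
∂Q_1/∂P_2 = 0.59P_1 = 0.59(28.7) = 16.9330.
ε = (∂Q_1/∂P_2)(P_2/Q_1) = 16.9330 × (22/1574.056) ≈ 0.237.
ε > 0: substitutes.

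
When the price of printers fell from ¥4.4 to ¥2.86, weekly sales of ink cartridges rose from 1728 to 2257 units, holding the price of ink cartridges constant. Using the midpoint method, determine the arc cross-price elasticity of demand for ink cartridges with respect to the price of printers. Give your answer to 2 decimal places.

-0.63

ΔQ_A = 2257 − 1728 = 529; ΔP_B = 2.86 − 4.4 = -1.54.
Midpoints: Q̄_A = 1992.5, P̄_B = 3.63.
ε = (ΔQ_A/Q̄_A)/(ΔP_B/P̄_B) = (529/1992.5)/(-1.54/3.63) ≈ -0.63.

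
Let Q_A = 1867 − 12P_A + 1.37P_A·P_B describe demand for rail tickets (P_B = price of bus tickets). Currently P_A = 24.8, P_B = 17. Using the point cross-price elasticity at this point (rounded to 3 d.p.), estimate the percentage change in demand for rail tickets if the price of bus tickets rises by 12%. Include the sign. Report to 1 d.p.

3.2%

At P_A = 24.8, P_B = 17: Q_A = 2146.992.
∂Q_A/∂P_B = 1.37P_A = 33.9760.
ε = (∂Q_A/∂P_B)(P_B/Q_A) = 33.9760 × 17/2146.992 ≈ 0.269.
%ΔQ_A ≈ ε × %ΔP_B = 0.269 × (12%) = 3.2%.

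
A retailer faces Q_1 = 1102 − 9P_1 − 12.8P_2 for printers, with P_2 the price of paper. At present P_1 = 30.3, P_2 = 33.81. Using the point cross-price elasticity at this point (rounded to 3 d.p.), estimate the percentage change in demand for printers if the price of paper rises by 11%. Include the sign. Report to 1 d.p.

-12.0%

At P_1 = 30.3, P_2 = 33.81: Q_1 = 396.532.
∂Q_1/∂P_2 = -12.8.
ε = (∂Q_1/∂P_2)(P_2/Q_1) = -12.8000 × 33.81/396.532 ≈ -1.091.
%ΔQ_1 ≈ ε × %ΔP_2 = -1.091 × (11%) = -12.0%.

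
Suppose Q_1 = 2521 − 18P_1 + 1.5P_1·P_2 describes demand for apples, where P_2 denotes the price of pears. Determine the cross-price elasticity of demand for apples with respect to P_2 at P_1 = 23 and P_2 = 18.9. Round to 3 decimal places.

At P_1 = 23 and P_2 = 18.9: Q_1 = 2759.05.
∂Q_1/∂P_2 = 1.5P_1 = 1.5(23) = 34.5000.
ε = (∂Q_1/∂P_2)(P_2/Q_1) = 34.5000 × (18.9/2759.05) ≈ 0.236.
ε > 0: substitutes.

0.236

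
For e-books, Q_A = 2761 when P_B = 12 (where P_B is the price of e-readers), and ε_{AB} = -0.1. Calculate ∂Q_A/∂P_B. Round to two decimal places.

ε = (∂Q_A/∂P_B)·(P_B/Q_A) ⇒ ∂Q_A/∂P_B = ε·Q_A/P_B = -0.1 × 2761/12 ≈ -23.01.

-23.01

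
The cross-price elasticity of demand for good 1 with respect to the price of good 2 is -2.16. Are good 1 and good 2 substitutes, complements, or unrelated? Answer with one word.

ε = -2.16 < 0, so a higher price of good 2 lowers demand for good 1: complements.

complements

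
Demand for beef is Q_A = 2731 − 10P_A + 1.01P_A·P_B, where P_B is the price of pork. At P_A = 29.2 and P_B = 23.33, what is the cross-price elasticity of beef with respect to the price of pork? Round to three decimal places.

0.220

At P_A = 29.2 and P_B = 23.33: Q_A = 3127.048.
∂Q_A/∂P_B = 1.01P_A = 1.01(29.2) = 29.4920.
ε = (∂Q_A/∂P_B)(P_B/Q_A) = 29.4920 × (23.33/3127.048) ≈ 0.220.
ε > 0: substitutes.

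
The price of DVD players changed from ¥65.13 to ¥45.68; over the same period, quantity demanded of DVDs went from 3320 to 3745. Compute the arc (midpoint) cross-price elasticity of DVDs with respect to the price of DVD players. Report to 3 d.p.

-0.343

ΔQ_A = 3745 − 3320 = 425; ΔP_B = 45.68 − 65.13 = -19.45.
Midpoints: Q̄_A = 3532.5, P̄_B = 55.41.
ε = (ΔQ_A/Q̄_A)/(ΔP_B/P̄_B) = (425/3532.5)/(-19.45/55.41) ≈ -0.343.
ε < 0: DVDs and DVD players are complements.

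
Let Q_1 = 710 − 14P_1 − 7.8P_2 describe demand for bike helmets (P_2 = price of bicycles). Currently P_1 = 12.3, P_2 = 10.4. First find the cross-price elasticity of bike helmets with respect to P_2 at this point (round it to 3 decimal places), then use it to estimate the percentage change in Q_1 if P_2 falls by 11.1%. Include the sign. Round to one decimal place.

2.0%

At P_1 = 12.3, P_2 = 10.4: Q_1 = 456.68.
∂Q_1/∂P_2 = -7.8.
ε = (∂Q_1/∂P_2)(P_2/Q_1) = -7.8000 × 10.4/456.68 ≈ -0.178.
%ΔQ_1 ≈ ε × %ΔP_2 = -0.178 × (-11.1%) = 2.0%.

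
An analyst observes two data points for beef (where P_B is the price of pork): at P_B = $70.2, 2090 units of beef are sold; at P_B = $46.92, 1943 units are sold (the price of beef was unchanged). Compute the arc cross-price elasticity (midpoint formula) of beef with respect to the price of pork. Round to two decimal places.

ΔQ_A = 1943 − 2090 = -147; ΔP_B = 46.92 − 70.2 = -23.28.
Midpoints: Q̄_A = 2016.5, P̄_B = 58.56.
ε = (ΔQ_A/Q̄_A)/(ΔP_B/P̄_B) = (-147/2016.5)/(-23.28/58.56) ≈ 0.18.
ε > 0: beef and pork are substitutes.

0.18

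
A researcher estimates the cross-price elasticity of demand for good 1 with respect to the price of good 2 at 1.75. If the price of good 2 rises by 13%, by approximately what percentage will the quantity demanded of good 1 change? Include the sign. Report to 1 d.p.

%ΔQ ≈ ε × %ΔP of good 2 = 1.75 × (13%) = 22.8%.

22.8%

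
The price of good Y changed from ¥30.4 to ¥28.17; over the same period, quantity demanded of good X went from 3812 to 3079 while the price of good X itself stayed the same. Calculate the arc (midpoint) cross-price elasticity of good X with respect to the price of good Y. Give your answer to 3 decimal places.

2.794

ΔQ_X = 3079 − 3812 = -733; ΔP_Y = 28.17 − 30.4 = -2.23.
Midpoints: Q̄_X = 3445.5, P̄_Y = 29.29.
ε = (ΔQ_X/Q̄_X)/(ΔP_Y/P̄_Y) = (-733/3445.5)/(-2.23/29.29) ≈ 2.794.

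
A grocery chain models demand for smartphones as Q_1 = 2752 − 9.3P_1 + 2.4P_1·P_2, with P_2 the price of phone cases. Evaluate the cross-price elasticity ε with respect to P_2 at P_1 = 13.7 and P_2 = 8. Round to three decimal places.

0.091

At P_1 = 13.7 and P_2 = 8: Q_1 = 2887.63.
∂Q_1/∂P_2 = 2.4P_1 = 2.4(13.7) = 32.8800.
ε = (∂Q_1/∂P_2)(P_2/Q_1) = 32.8800 × (8/2887.63) ≈ 0.091.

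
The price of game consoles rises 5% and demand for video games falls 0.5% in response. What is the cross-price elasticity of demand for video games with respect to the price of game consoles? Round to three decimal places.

ε = (%ΔQ of video games) / (%ΔP of game consoles) = (-0.5%) / (5%) ≈ -0.100.

-0.100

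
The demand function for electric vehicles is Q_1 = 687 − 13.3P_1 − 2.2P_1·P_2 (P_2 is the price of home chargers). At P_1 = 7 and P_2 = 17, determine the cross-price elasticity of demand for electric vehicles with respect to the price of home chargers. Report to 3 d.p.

-0.788

At P_1 = 7 and P_2 = 17: Q_1 = 332.1.
∂Q_1/∂P_2 = -2.2P_1 = -2.2(7) = -15.4000.
ε = (∂Q_1/∂P_2)(P_2/Q_1) = -15.4000 × (17/332.1) ≈ -0.788.
ε < 0: complements.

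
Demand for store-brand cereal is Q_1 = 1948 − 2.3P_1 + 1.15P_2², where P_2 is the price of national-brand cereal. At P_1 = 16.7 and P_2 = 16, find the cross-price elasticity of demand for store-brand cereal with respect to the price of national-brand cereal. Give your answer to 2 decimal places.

At P_1 = 16.7 and P_2 = 16: Q_1 = 2203.99.
∂Q_1/∂P_2 = 2.3P_2 = 2.3(16) = 36.8000.
ε = (∂Q_1/∂P_2)(P_2/Q_1) = 36.8000 × (16/2203.99) ≈ 0.27.

0.27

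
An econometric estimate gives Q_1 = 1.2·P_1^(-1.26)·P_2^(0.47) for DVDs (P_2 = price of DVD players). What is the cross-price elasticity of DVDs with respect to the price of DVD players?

In a log-linear (constant-elasticity) demand function, the coefficient on the exponent of P_2 is the cross-price elasticity.
ε = 0.47. Positive, so DVDs and DVD players are substitutes.

0.47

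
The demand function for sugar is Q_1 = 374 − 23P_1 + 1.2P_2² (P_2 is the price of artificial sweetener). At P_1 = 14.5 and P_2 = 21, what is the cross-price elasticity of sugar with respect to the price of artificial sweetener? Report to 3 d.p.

1.858

At P_1 = 14.5 and P_2 = 21: Q_1 = 569.7.
∂Q_1/∂P_2 = 2.4P_2 = 2.4(21) = 50.4000.
ε = (∂Q_1/∂P_2)(P_2/Q_1) = 50.4000 × (21/569.7) ≈ 1.858.
ε > 0: substitutes.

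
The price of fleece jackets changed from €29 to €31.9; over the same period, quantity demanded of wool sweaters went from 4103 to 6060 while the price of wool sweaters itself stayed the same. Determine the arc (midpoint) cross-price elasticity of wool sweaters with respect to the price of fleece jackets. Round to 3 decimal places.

ΔQ_A = 6060 − 4103 = 1957; ΔP_B = 31.9 − 29 = 2.9.
Midpoints: Q̄_A = 5081.5, P̄_B = 30.45.
ε = (ΔQ_A/Q̄_A)/(ΔP_B/P̄_B) = (1957/5081.5)/(2.9/30.45) ≈ 4.044.

4.044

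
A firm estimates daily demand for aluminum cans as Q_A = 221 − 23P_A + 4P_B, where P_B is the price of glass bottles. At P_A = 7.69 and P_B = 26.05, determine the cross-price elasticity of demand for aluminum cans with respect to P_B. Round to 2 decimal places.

At P_A = 7.69 and P_B = 26.05: Q_A = 148.33.
∂Q_A/∂P_B = 4.
ε = (∂Q_A/∂P_B)(P_B/Q_A) = 4 × (26.05/148.33) ≈ 0.70.
Since ε > 0, aluminum cans and glass bottles are substitutes.

0.70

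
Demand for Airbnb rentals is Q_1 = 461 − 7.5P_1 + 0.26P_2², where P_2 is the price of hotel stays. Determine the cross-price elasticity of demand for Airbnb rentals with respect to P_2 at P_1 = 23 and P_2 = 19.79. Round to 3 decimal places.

At P_1 = 23 and P_2 = 19.79: Q_1 = 390.327.
∂Q_1/∂P_2 = 0.52P_2 = 0.52(19.79) = 10.2908.
ε = (∂Q_1/∂P_2)(P_2/Q_1) = 10.2908 × (19.79/390.327) ≈ 0.522.

0.522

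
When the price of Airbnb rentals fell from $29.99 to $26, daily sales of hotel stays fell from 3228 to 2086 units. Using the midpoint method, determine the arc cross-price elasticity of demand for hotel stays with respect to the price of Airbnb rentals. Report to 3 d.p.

3.016

ΔQ_A = 2086 − 3228 = -1142; ΔP_B = 26 − 29.99 = -3.99.
Midpoints: Q̄_A = 2657.0, P̄_B = 27.99.
ε = (ΔQ_A/Q̄_A)/(ΔP_B/P̄_B) = (-1142/2657.0)/(-3.99/27.99) ≈ 3.016.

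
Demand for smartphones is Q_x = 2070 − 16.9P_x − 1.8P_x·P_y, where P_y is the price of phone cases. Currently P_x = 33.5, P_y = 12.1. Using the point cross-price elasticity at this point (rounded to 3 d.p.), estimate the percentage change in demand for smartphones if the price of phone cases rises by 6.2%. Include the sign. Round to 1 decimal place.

-5.8%

At P_x = 33.5, P_y = 12.1: Q_x = 774.22.
∂Q_x/∂P_y = -1.8P_x = -60.3000.
ε = (∂Q_x/∂P_y)(P_y/Q_x) = -60.3000 × 12.1/774.22 ≈ -0.942.
%ΔQ_x ≈ ε × %ΔP_y = -0.942 × (6.2%) = -5.8%.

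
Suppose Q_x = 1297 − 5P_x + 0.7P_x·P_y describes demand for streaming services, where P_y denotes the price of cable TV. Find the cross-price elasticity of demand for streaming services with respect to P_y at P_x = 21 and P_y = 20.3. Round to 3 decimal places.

0.200

At P_x = 21 and P_y = 20.3: Q_x = 1490.41.
∂Q_x/∂P_y = 0.7P_x = 0.7(21) = 14.7000.
ε = (∂Q_x/∂P_y)(P_y/Q_x) = 14.7000 × (20.3/1490.41) ≈ 0.200.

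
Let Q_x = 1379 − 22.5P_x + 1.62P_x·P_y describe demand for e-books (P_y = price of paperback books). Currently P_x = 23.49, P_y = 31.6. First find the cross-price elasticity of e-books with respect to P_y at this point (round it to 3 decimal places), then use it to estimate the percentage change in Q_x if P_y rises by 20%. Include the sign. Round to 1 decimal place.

At P_x = 23.49, P_y = 31.6: Q_x = 2052.975.
∂Q_x/∂P_y = 1.62P_x = 38.0538.
ε = (∂Q_x/∂P_y)(P_y/Q_x) = 38.0538 × 31.6/2052.975 ≈ 0.586.
%ΔQ_x ≈ ε × %ΔP_y = 0.586 × (20%) = 11.7%.

11.7%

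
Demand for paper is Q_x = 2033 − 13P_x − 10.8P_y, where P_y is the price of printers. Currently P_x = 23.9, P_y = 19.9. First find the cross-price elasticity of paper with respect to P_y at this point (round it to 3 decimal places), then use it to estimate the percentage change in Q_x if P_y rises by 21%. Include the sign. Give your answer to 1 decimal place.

-3.0%

At P_x = 23.9, P_y = 19.9: Q_x = 1507.38.
∂Q_x/∂P_y = -10.8.
ε = (∂Q_x/∂P_y)(P_y/Q_x) = -10.8000 × 19.9/1507.38 ≈ -0.143.
%ΔQ_x ≈ ε × %ΔP_y = -0.143 × (21%) = -3.0%.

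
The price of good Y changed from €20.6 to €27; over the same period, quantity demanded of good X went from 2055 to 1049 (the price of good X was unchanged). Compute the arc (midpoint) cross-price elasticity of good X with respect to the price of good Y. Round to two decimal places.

-2.41

ΔQ_X = 1049 − 2055 = -1006; ΔP_Y = 27 − 20.6 = 6.4.
Midpoints: Q̄_X = 1552.0, P̄_Y = 23.80.
ε = (ΔQ_X/Q̄_X)/(ΔP_Y/P̄_Y) = (-1006/1552.0)/(6.4/23.80) ≈ -2.41.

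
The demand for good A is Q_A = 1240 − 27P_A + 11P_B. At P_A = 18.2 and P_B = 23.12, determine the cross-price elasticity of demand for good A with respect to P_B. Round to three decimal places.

At P_A = 18.2 and P_B = 23.12: Q_A = 1002.92.
∂Q_A/∂P_B = 11.
ε = (∂Q_A/∂P_B)(P_B/Q_A) = 11 × (23.12/1002.92) ≈ 0.254.
Since ε > 0, good A and good B are substitutes.

0.254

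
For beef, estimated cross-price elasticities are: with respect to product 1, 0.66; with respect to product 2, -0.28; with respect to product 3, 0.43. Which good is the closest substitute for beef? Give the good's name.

product 1

Substitutes have ε > 0. Among the positive values, 0.66 (product 1) is largest.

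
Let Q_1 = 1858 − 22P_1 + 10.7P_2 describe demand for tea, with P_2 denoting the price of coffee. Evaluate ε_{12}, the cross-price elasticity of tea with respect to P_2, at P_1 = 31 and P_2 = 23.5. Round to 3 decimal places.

0.176

At P_1 = 31 and P_2 = 23.5: Q_1 = 1427.45.
∂Q_1/∂P_2 = 10.7.
ε = (∂Q_1/∂P_2)(P_2/Q_1) = 10.7 × (23.5/1427.45) ≈ 0.176.
Since ε > 0, tea and coffee are substitutes.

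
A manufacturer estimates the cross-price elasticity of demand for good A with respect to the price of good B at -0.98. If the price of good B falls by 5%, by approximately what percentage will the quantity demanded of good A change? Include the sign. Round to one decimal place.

4.9%

%ΔQ ≈ ε × %ΔP of good B = -0.98 × (-5%) = 4.9%.
Demand for good A rises by about 4.9%.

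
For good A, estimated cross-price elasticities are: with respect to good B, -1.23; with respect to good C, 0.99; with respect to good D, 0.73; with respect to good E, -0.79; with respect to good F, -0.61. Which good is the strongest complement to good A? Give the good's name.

good B

Complements have ε < 0. The most negative value is -1.23 (good B).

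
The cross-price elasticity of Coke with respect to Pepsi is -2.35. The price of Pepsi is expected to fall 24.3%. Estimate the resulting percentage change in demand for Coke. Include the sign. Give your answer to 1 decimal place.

57.1%

%ΔQ ≈ ε × %ΔP of Pepsi = -2.35 × (-24.3%) = 57.1%.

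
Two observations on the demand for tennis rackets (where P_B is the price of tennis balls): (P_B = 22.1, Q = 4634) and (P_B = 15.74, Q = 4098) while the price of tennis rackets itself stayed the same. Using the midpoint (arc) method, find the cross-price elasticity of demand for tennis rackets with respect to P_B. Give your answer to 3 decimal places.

ΔQ_A = 4098 − 4634 = -536; ΔP_B = 15.74 − 22.1 = -6.36.
Midpoints: Q̄_A = 4366.0, P̄_B = 18.92.
ε = (ΔQ_A/Q̄_A)/(ΔP_B/P̄_B) = (-536/4366.0)/(-6.36/18.92) ≈ 0.365.
ε > 0: tennis rackets and tennis balls are substitutes.

0.365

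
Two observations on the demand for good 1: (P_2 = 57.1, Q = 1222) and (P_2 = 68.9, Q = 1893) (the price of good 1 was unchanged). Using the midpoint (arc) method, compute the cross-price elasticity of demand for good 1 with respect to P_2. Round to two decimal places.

2.30

ΔQ_1 = 1893 − 1222 = 671; ΔP_2 = 68.9 − 57.1 = 11.8.
Midpoints: Q̄_1 = 1557.5, P̄_2 = 63.00.
ε = (ΔQ_1/Q̄_1)/(ΔP_2/P̄_2) = (671/1557.5)/(11.8/63.00) ≈ 2.30.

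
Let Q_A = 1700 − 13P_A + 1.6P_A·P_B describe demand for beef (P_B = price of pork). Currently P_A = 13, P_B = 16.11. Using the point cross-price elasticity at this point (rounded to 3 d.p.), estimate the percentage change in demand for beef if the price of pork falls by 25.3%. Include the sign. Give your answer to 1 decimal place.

-4.6%

At P_A = 13, P_B = 16.11: Q_A = 1866.088.
∂Q_A/∂P_B = 1.6P_A = 20.8000.
ε = (∂Q_A/∂P_B)(P_B/Q_A) = 20.8000 × 16.11/1866.088 ≈ 0.180.
%ΔQ_A ≈ ε × %ΔP_B = 0.180 × (-25.3%) = -4.6%.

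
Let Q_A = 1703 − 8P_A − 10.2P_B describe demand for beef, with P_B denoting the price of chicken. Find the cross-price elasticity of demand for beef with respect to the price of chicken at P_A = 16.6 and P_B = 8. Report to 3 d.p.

-0.055

At P_A = 16.6 and P_B = 8: Q_A = 1488.6.
∂Q_A/∂P_B = -10.2.
ε = (∂Q_A/∂P_B)(P_B/Q_A) = -10.2 × (8/1488.6) ≈ -0.055.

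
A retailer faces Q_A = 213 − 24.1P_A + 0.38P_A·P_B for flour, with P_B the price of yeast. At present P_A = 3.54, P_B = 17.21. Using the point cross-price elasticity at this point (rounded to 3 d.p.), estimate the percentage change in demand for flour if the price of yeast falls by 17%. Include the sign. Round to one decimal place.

-2.6%

At P_A = 3.54, P_B = 17.21: Q_A = 150.837.
∂Q_A/∂P_B = 0.38P_A = 1.3452.
ε = (∂Q_A/∂P_B)(P_B/Q_A) = 1.3452 × 17.21/150.837 ≈ 0.153.
%ΔQ_A ≈ ε × %ΔP_B = 0.153 × (-17%) = -2.6%.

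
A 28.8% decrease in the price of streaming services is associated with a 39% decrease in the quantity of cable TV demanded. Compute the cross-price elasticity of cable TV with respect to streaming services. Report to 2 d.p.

ε = (%ΔQ of cable TV) / (%ΔP of streaming services) = (-39%) / (-28.8%) ≈ 1.35.
Positive cross-price elasticity: substitutes.

1.35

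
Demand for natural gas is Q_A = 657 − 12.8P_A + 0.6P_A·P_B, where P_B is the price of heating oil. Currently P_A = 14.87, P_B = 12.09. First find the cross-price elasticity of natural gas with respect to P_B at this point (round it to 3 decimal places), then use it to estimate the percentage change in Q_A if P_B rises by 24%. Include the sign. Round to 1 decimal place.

At P_A = 14.87, P_B = 12.09: Q_A = 574.531.
∂Q_A/∂P_B = 0.6P_A = 8.9220.
ε = (∂Q_A/∂P_B)(P_B/Q_A) = 8.9220 × 12.09/574.531 ≈ 0.188.
%ΔQ_A ≈ ε × %ΔP_B = 0.188 × (24%) = 4.5%.

4.5%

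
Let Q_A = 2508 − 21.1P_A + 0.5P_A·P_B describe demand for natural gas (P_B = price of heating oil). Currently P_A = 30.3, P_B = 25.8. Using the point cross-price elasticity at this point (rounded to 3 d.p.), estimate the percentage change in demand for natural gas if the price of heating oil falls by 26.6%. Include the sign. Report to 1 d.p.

-4.6%

At P_A = 30.3, P_B = 25.8: Q_A = 2259.54.
∂Q_A/∂P_B = 0.5P_A = 15.1500.
ε = (∂Q_A/∂P_B)(P_B/Q_A) = 15.1500 × 25.8/2259.54 ≈ 0.173.
%ΔQ_A ≈ ε × %ΔP_B = 0.173 × (-26.6%) = -4.6%.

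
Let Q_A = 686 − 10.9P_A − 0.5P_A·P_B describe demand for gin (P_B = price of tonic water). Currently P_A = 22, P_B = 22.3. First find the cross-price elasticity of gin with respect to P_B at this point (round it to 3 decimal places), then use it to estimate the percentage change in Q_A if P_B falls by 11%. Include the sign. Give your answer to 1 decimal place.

13.4%

At P_A = 22, P_B = 22.3: Q_A = 200.9.
∂Q_A/∂P_B = -0.5P_A = -11.0000.
ε = (∂Q_A/∂P_B)(P_B/Q_A) = -11.0000 × 22.3/200.9 ≈ -1.221.
%ΔQ_A ≈ ε × %ΔP_B = -1.221 × (-11%) = 13.4%.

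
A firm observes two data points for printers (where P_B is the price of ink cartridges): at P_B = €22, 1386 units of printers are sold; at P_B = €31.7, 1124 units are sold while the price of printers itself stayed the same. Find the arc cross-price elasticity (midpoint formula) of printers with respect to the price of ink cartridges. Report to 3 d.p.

-0.578

ΔQ_A = 1124 − 1386 = -262; ΔP_B = 31.7 − 22 = 9.7.
Midpoints: Q̄_A = 1255.0, P̄_B = 26.85.
ε = (ΔQ_A/Q̄_A)/(ΔP_B/P̄_B) = (-262/1255.0)/(9.7/26.85) ≈ -0.578.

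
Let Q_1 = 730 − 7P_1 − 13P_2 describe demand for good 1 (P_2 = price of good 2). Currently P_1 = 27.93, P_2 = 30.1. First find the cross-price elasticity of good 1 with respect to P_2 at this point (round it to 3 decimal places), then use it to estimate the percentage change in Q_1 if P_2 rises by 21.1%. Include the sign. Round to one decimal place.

At P_1 = 27.93, P_2 = 30.1: Q_1 = 143.19.
∂Q_1/∂P_2 = -13.
ε = (∂Q_1/∂P_2)(P_2/Q_1) = -13.0000 × 30.1/143.19 ≈ -2.733.
%ΔQ_1 ≈ ε × %ΔP_2 = -2.733 × (21.1%) = -57.7%.

-57.7%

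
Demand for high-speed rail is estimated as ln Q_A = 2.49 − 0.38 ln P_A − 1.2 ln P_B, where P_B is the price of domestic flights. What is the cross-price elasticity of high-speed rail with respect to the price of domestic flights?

In a log-linear (constant-elasticity) demand function, the coefficient on ln P_B is the cross-price elasticity.
ε = -1.20. Negative, so high-speed rail and domestic flights are complements.

-1.20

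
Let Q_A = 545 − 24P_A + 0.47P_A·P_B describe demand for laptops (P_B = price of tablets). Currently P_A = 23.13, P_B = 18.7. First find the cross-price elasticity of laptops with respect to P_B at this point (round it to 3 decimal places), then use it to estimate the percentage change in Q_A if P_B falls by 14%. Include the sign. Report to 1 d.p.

At P_A = 23.13, P_B = 18.7: Q_A = 193.170.
∂Q_A/∂P_B = 0.47P_A = 10.8711.
ε = (∂Q_A/∂P_B)(P_B/Q_A) = 10.8711 × 18.7/193.170 ≈ 1.052.
%ΔQ_A ≈ ε × %ΔP_B = 1.052 × (-14%) = -14.7%.

-14.7%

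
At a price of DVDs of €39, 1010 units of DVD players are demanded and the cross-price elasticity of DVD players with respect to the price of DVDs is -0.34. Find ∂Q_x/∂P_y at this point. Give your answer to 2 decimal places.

-8.81

ε = (∂Q_x/∂P_y)·(P_y/Q_x) ⇒ ∂Q_x/∂P_y = ε·Q_x/P_y = -0.34 × 1010/39 ≈ -8.81.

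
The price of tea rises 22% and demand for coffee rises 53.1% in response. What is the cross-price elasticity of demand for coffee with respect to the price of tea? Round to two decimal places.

ε = (%ΔQ of coffee) / (%ΔP of tea) = (53.1%) / (22%) ≈ 2.41.
Positive cross-price elasticity: substitutes.

2.41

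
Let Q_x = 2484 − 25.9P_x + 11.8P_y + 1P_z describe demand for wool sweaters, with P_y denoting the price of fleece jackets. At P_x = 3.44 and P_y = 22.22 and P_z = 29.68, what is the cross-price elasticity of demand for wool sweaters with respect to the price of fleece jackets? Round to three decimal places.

0.098

At P_x = 3.44 and P_y = 22.22 and P_z = 29.68: Q_x = 2686.78.
∂Q_x/∂P_y = 11.8.
ε = (∂Q_x/∂P_y)(P_y/Q_x) = 11.8 × (22.22/2686.78) ≈ 0.098.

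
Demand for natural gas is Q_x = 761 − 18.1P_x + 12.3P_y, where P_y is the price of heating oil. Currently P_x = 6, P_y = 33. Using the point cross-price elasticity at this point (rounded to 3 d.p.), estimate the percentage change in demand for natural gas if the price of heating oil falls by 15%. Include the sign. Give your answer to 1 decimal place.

At P_x = 6, P_y = 33: Q_x = 1058.3.
∂Q_x/∂P_y = 12.3.
ε = (∂Q_x/∂P_y)(P_y/Q_x) = 12.3000 × 33/1058.3 ≈ 0.384.
%ΔQ_x ≈ ε × %ΔP_y = 0.384 × (-15%) = -5.8%.

-5.8%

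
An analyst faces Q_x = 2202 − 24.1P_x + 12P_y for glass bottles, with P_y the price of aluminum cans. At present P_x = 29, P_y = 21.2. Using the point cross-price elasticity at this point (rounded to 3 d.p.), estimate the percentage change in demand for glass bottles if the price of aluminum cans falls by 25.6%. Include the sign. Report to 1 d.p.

At P_x = 29, P_y = 21.2: Q_x = 1757.5.
∂Q_x/∂P_y = 12.
ε = (∂Q_x/∂P_y)(P_y/Q_x) = 12.0000 × 21.2/1757.5 ≈ 0.145.
%ΔQ_x ≈ ε × %ΔP_y = 0.145 × (-25.6%) = -3.7%.

-3.7%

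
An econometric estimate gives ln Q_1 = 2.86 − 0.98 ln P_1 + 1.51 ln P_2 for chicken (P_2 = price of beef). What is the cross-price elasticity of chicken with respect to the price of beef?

1.51

In a log-linear (constant-elasticity) demand function, the coefficient on ln P_2 is the cross-price elasticity.
ε = 1.51. Positive, so chicken and beef are substitutes.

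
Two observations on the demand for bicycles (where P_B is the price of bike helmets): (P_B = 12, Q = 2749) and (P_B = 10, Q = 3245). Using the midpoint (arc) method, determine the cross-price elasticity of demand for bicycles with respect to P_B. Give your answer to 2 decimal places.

ΔQ_A = 3245 − 2749 = 496; ΔP_B = 10 − 12 = -2.
Midpoints: Q̄_A = 2997.0, P̄_B = 11.00.
ε = (ΔQ_A/Q̄_A)/(ΔP_B/P̄_B) = (496/2997.0)/(-2/11.00) ≈ -0.91.

-0.91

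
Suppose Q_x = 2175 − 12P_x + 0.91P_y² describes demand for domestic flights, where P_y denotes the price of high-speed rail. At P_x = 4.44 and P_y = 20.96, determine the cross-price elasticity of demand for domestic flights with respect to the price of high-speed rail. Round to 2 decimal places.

0.32

At P_x = 4.44 and P_y = 20.96: Q_x = 2521.503.
∂Q_x/∂P_y = 1.82P_y = 1.82(20.96) = 38.1472.
ε = (∂Q_x/∂P_y)(P_y/Q_x) = 38.1472 × (20.96/2521.503) ≈ 0.32.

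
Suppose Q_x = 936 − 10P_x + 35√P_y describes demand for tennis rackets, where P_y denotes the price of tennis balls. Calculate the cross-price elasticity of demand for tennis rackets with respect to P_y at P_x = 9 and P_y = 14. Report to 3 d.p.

At P_x = 9 and P_y = 14: Q_x = 976.958.
∂Q_x/∂P_y = 35/(2√P_y) = 35/(2√14) = 4.6771.
ε = (∂Q_x/∂P_y)(P_y/Q_x) = 4.6771 × (14/976.958) ≈ 0.067.

0.067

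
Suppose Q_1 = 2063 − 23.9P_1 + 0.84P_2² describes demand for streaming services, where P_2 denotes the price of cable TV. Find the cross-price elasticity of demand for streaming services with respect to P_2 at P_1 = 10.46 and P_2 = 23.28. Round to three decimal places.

0.401

At P_1 = 10.46 and P_2 = 23.28: Q_1 = 2268.251.
∂Q_1/∂P_2 = 1.68P_2 = 1.68(23.28) = 39.1104.
ε = (∂Q_1/∂P_2)(P_2/Q_1) = 39.1104 × (23.28/2268.251) ≈ 0.401.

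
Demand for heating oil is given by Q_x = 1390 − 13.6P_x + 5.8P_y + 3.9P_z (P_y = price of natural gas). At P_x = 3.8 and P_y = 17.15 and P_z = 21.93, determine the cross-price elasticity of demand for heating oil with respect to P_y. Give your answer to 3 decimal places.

At P_x = 3.8 and P_y = 17.15 and P_z = 21.93: Q_x = 1523.317.
∂Q_x/∂P_y = 5.8.
ε = (∂Q_x/∂P_y)(P_y/Q_x) = 5.8 × (17.15/1523.317) ≈ 0.065.
Since ε > 0, heating oil and natural gas are substitutes.

0.065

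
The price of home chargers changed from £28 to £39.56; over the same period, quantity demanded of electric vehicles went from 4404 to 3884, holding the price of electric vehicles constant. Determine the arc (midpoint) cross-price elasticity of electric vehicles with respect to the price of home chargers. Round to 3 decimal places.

-0.367

ΔQ_A = 3884 − 4404 = -520; ΔP_B = 39.56 − 28 = 11.56.
Midpoints: Q̄_A = 4144.0, P̄_B = 33.78.
ε = (ΔQ_A/Q̄_A)/(ΔP_B/P̄_B) = (-520/4144.0)/(11.56/33.78) ≈ -0.367.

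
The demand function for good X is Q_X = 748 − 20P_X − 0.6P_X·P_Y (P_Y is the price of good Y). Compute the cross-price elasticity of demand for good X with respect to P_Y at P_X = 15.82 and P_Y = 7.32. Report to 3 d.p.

-0.192

At P_X = 15.82 and P_Y = 7.32: Q_X = 362.119.
∂Q_X/∂P_Y = -0.6P_X = -0.6(15.82) = -9.4920.
ε = (∂Q_X/∂P_Y)(P_Y/Q_X) = -9.4920 × (7.32/362.119) ≈ -0.192.
ε < 0: complements.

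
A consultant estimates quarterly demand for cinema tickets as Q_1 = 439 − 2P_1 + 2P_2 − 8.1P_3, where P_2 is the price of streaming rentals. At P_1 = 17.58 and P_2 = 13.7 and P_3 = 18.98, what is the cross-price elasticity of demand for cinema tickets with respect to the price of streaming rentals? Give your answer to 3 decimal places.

0.099

At P_1 = 17.58 and P_2 = 13.7 and P_3 = 18.98: Q_1 = 277.502.
∂Q_1/∂P_2 = 2.
ε = (∂Q_1/∂P_2)(P_2/Q_1) = 2 × (13.7/277.502) ≈ 0.099.
Since ε > 0, cinema tickets and streaming rentals are substitutes.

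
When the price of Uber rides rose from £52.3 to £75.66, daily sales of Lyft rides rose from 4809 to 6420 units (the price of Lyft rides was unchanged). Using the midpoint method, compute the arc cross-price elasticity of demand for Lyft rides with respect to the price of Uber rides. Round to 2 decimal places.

0.79

ΔQ_A = 6420 − 4809 = 1611; ΔP_B = 75.66 − 52.3 = 23.36.
Midpoints: Q̄_A = 5614.5, P̄_B = 63.98.
ε = (ΔQ_A/Q̄_A)/(ΔP_B/P̄_B) = (1611/5614.5)/(23.36/63.98) ≈ 0.79.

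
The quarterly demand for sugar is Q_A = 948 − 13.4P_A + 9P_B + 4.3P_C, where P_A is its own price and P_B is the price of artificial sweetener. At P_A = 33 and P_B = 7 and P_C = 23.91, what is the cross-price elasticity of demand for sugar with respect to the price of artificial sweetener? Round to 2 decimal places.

0.09

At P_A = 33 and P_B = 7 and P_C = 23.91: Q_A = 671.613.
∂Q_A/∂P_B = 9.
ε = (∂Q_A/∂P_B)(P_B/Q_A) = 9 × (7/671.613) ≈ 0.09.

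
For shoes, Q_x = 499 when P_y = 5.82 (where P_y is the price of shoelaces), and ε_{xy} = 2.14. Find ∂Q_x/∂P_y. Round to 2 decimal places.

ε = (∂Q_x/∂P_y)·(P_y/Q_x) ⇒ ∂Q_x/∂P_y = ε·Q_x/P_y = 2.14 × 499/5.82 ≈ 183.48.

183.48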